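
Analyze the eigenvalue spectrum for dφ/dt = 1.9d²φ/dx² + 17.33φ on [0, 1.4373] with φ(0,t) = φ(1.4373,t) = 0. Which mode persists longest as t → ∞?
Eigenvalues: λₙ = 1.9n²π²/1.4373² - 17.33.
First three modes:
  n=1: λ₁ = 1.9π²/1.4373² - 17.33 ≈ -8.253
  n=2: λ₂ = 7.6π²/1.4373² - 17.33 ≈ 18.979
  n=3: λ₃ = 17.1π²/1.4373² - 17.33 ≈ 64.366
Since 1.9π²/1.4373² ≈ 9.077 < 17.33, λ₁ < 0.
The n=1 mode grows fastest (−λₙ is largest for n=1) → dominates.
Asymptotic: φ ~ c₁ sin(πx/1.4373) e^{8.253t} (exponential growth at rate −λ₁ ≈ 8.253).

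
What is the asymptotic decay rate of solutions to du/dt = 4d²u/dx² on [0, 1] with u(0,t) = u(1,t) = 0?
Eigenvalues: λₙ = 4n²π².
First three modes:
  n=1: λ₁ = 4π² ≈ 39.478
  n=2: λ₂ = 16π² ≈ 157.914 (4× faster decay)
  n=3: λ₃ = 36π² ≈ 355.306 (9× faster decay)
As t → ∞, higher modes decay exponentially faster. The n=1 mode dominates: u ~ c₁ sin(πx) e^{-λ₁t}.
Decay rate: λ₁ = 4π² ≈ 39.478.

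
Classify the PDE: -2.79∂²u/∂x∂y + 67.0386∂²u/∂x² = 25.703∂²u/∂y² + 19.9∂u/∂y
Rewriting in standard form: 67.0386∂²u/∂x² - 2.79∂²u/∂x∂y - 25.703∂²u/∂y² - 19.9∂u/∂y = 0. A = 67.0386, B = -2.79, C = -25.703. Discriminant B² - 4AC = 6900.1566432. Since 6900.1566432 > 0, hyperbolic.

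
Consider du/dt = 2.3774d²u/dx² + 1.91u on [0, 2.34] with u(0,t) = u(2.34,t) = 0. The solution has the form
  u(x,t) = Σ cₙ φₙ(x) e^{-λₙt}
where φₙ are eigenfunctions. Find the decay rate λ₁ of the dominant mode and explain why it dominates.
Eigenvalues: λₙ = 2.3774n²π²/2.34² - 1.91.
First three modes:
  n=1: λ₁ = 2.3774π²/2.34² - 1.91 ≈ 2.375
  n=2: λ₂ = 9.5096π²/2.34² - 1.91 ≈ 15.231
  n=3: λ₃ = 21.3966π²/2.34² - 1.91 ≈ 36.657
Since 2.3774π²/2.34² ≈ 4.285 > 1.91, all λₙ > 0.
The n=1 mode decays slowest → dominates as t → ∞.
Asymptotic: u ~ c₁ sin(πx/2.34) e^{-λ₁t} with decay rate λ₁ ≈ 2.375.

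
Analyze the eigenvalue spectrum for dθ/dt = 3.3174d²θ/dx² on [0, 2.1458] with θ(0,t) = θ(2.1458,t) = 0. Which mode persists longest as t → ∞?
Eigenvalues: λₙ = 3.3174n²π²/2.1458².
First three modes:
  n=1: λ₁ = 3.3174π²/2.1458² ≈ 7.111
  n=2: λ₂ = 13.2696π²/2.1458² ≈ 28.443 (4× faster decay)
  n=3: λ₃ = 29.8566π²/2.1458² ≈ 63.997 (9× faster decay)
As t → ∞, higher modes decay exponentially faster. The n=1 mode dominates: θ ~ c₁ sin(πx/2.1458) e^{-λ₁t}.
Decay rate: λ₁ = 3.3174π²/2.1458² ≈ 7.111.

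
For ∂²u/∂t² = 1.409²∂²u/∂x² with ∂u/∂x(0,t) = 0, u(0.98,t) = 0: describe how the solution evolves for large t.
u oscillates (no decay). Energy is conserved; the solution oscillates indefinitely as standing waves.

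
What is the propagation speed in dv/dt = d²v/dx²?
Infinite. The heat equation is parabolic, not hyperbolic, so disturbances propagate instantly.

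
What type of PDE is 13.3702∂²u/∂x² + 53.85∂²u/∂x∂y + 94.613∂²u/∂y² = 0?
With A = 13.3702, B = 53.85, C = 94.613, the discriminant is -2160.1564304. This is an elliptic PDE.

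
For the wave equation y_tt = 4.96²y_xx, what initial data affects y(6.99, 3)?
Domain of dependence: [-7.89, 21.87]. Signals travel at speed 4.96, so data within |x - 6.99| ≤ 4.96·3 = 14.88 can reach the point.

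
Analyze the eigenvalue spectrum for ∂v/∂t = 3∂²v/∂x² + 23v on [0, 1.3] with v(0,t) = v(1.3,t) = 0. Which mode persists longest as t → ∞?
Eigenvalues: λₙ = 3n²π²/1.3² - 23.
First three modes:
  n=1: λ₁ = 3π²/1.3² - 23 ≈ -5.48
  n=2: λ₂ = 12π²/1.3² - 23 ≈ 47.08
  n=3: λ₃ = 27π²/1.3² - 23 ≈ 134.68
Since 3π²/1.3² ≈ 17.52 < 23, λ₁ < 0.
The n=1 mode grows fastest (−λₙ is largest for n=1) → dominates.
Asymptotic: v ~ c₁ sin(πx/1.3) e^{5.48t} (exponential growth at rate −λ₁ ≈ 5.48).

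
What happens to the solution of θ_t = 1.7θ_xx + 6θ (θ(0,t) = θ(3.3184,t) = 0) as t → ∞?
θ grows unboundedly. Reaction dominates diffusion (r=6 > κπ²/L²≈1.52); solution grows exponentially.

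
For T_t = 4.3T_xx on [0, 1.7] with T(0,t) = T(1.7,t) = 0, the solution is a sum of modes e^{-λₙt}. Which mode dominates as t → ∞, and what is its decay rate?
Eigenvalues: λₙ = 4.3n²π²/1.7².
First three modes:
  n=1: λ₁ = 4.3π²/1.7² ≈ 14.685
  n=2: λ₂ = 17.2π²/1.7² ≈ 58.74 (4× faster decay)
  n=3: λ₃ = 38.7π²/1.7² ≈ 132.164 (9× faster decay)
As t → ∞, higher modes decay exponentially faster. The n=1 mode dominates: T ~ c₁ sin(πx/1.7) e^{-λ₁t}.
Decay rate: λ₁ = 4.3π²/1.7² ≈ 14.685.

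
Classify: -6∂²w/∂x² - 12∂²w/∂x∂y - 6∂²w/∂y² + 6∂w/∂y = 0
Parabolic (discriminant = 0).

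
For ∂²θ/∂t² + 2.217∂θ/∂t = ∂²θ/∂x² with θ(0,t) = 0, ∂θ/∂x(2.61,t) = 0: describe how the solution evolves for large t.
θ → 0. Damping (γ=2.217) dissipates energy; oscillations decay exponentially.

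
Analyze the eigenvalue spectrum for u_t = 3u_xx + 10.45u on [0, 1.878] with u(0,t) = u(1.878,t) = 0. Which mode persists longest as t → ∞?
Eigenvalues: λₙ = 3n²π²/1.878² - 10.45.
First three modes:
  n=1: λ₁ = 3π²/1.878² - 10.45 ≈ -2.055
  n=2: λ₂ = 12π²/1.878² - 10.45 ≈ 23.131
  n=3: λ₃ = 27π²/1.878² - 10.45 ≈ 65.107
Since 3π²/1.878² ≈ 8.395 < 10.45, λ₁ < 0.
The n=1 mode grows fastest (−λₙ is largest for n=1) → dominates.
Asymptotic: u ~ c₁ sin(πx/1.878) e^{2.055t} (exponential growth at rate −λ₁ ≈ 2.055).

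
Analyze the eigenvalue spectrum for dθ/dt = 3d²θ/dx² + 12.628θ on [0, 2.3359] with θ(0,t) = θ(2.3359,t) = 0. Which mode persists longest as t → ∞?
Eigenvalues: λₙ = 3n²π²/2.3359² - 12.628.
First three modes:
  n=1: λ₁ = 3π²/2.3359² - 12.628 ≈ -7.202
  n=2: λ₂ = 12π²/2.3359² - 12.628 ≈ 9.078
  n=3: λ₃ = 27π²/2.3359² - 12.628 ≈ 36.21
Since 3π²/2.3359² ≈ 5.426 < 12.628, λ₁ < 0.
The n=1 mode grows fastest (−λₙ is largest for n=1) → dominates.
Asymptotic: θ ~ c₁ sin(πx/2.3359) e^{7.202t} (exponential growth at rate −λ₁ ≈ 7.202).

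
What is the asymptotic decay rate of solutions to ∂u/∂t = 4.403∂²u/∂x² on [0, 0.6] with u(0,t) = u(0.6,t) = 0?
Eigenvalues: λₙ = 4.403n²π²/0.6².
First three modes:
  n=1: λ₁ = 4.403π²/0.6² ≈ 120.711
  n=2: λ₂ = 17.612π²/0.6² ≈ 482.843 (4× faster decay)
  n=3: λ₃ = 39.627π²/0.6² ≈ 1086.397 (9× faster decay)
As t → ∞, higher modes decay exponentially faster. The n=1 mode dominates: u ~ c₁ sin(πx/0.6) e^{-λ₁t}.
Decay rate: λ₁ = 4.403π²/0.6² ≈ 120.711.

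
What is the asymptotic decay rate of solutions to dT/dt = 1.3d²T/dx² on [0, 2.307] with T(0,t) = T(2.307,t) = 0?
Eigenvalues: λₙ = 1.3n²π²/2.307².
First three modes:
  n=1: λ₁ = 1.3π²/2.307² ≈ 2.411
  n=2: λ₂ = 5.2π²/2.307² ≈ 9.643 (4× faster decay)
  n=3: λ₃ = 11.7π²/2.307² ≈ 21.697 (9× faster decay)
As t → ∞, higher modes decay exponentially faster. The n=1 mode dominates: T ~ c₁ sin(πx/2.307) e^{-λ₁t}.
Decay rate: λ₁ = 1.3π²/2.307² ≈ 2.411.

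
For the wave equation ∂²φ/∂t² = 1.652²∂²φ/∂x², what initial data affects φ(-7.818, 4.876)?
Domain of dependence: [-15.873152, 0.237152]. Signals travel at speed 1.652, so data within |x - -7.818| ≤ 1.652·4.876 = 8.055152 can reach the point.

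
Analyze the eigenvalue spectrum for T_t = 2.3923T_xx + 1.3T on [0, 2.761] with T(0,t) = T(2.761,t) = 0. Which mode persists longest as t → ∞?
Eigenvalues: λₙ = 2.3923n²π²/2.761² - 1.3.
First three modes:
  n=1: λ₁ = 2.3923π²/2.761² - 1.3 ≈ 1.797
  n=2: λ₂ = 9.5692π²/2.761² - 1.3 ≈ 11.089
  n=3: λ₃ = 21.5307π²/2.761² - 1.3 ≈ 26.576
Since 2.3923π²/2.761² ≈ 3.097 > 1.3, all λₙ > 0.
The n=1 mode decays slowest → dominates as t → ∞.
Asymptotic: T ~ c₁ sin(πx/2.761) e^{-λ₁t} with decay rate λ₁ ≈ 1.797.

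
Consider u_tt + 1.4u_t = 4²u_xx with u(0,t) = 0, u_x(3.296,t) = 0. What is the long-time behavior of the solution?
As t → ∞, u → 0. Damping (γ=1.4) dissipates energy; oscillations decay exponentially.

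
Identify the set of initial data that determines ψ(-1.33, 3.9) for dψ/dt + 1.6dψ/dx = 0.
A single point: x = -7.57. The characteristic through (-1.33, 3.9) is x - 1.6t = const, so x = -1.33 - 1.6·3.9 = -7.57.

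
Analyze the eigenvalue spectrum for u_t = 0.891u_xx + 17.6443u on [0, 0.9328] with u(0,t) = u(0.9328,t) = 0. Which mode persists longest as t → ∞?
Eigenvalues: λₙ = 0.891n²π²/0.9328² - 17.6443.
First three modes:
  n=1: λ₁ = 0.891π²/0.9328² - 17.6443 ≈ -7.538
  n=2: λ₂ = 3.564π²/0.9328² - 17.6443 ≈ 22.782
  n=3: λ₃ = 8.019π²/0.9328² - 17.6443 ≈ 73.314
Since 0.891π²/0.9328² ≈ 10.106 < 17.6443, λ₁ < 0.
The n=1 mode grows fastest (−λₙ is largest for n=1) → dominates.
Asymptotic: u ~ c₁ sin(πx/0.9328) e^{7.538t} (exponential growth at rate −λ₁ ≈ 7.538).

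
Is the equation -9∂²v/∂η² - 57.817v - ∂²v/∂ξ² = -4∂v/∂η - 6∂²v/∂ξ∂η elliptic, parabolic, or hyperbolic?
Rewriting in standard form: -∂²v/∂ξ² + 6∂²v/∂ξ∂η - 9∂²v/∂η² + 4∂v/∂η - 57.817v = 0. Computing B² - 4AC with A = -1, B = 6, C = -9: discriminant = 0 (zero). Answer: parabolic.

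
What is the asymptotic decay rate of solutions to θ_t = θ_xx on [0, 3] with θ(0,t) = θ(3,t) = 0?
Eigenvalues: λₙ = n²π²/3².
First three modes:
  n=1: λ₁ = π²/3² ≈ 1.097
  n=2: λ₂ = 4π²/3² ≈ 4.386 (4× faster decay)
  n=3: λ₃ = 9π²/3² ≈ 9.87 (9× faster decay)
As t → ∞, higher modes decay exponentially faster. The n=1 mode dominates: θ ~ c₁ sin(πx/3) e^{-λ₁t}.
Decay rate: λ₁ = π²/3² ≈ 1.097.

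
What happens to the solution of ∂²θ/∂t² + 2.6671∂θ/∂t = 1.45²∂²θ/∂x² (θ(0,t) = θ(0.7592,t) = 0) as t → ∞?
θ → 0. Damping (γ=2.6671) dissipates energy; oscillations decay exponentially.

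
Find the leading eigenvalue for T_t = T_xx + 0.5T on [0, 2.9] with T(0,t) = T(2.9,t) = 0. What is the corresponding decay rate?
Eigenvalues: λₙ = n²π²/2.9² - 0.5.
First three modes:
  n=1: λ₁ = π²/2.9² - 0.5 ≈ 0.674
  n=2: λ₂ = 4π²/2.9² - 0.5 ≈ 4.194
  n=3: λ₃ = 9π²/2.9² - 0.5 ≈ 10.062
Since π²/2.9² ≈ 1.174 > 0.5, all λₙ > 0.
The n=1 mode decays slowest → dominates as t → ∞.
Asymptotic: T ~ c₁ sin(πx/2.9) e^{-λ₁t} with decay rate λ₁ ≈ 0.674.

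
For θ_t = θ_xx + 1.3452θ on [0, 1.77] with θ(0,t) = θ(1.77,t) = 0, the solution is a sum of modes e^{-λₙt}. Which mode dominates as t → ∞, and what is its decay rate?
Eigenvalues: λₙ = n²π²/1.77² - 1.3452.
First three modes:
  n=1: λ₁ = π²/1.77² - 1.3452 ≈ 1.805
  n=2: λ₂ = 4π²/1.77² - 1.3452 ≈ 11.256
  n=3: λ₃ = 9π²/1.77² - 1.3452 ≈ 27.008
Since π²/1.77² ≈ 3.15 > 1.3452, all λₙ > 0.
The n=1 mode decays slowest → dominates as t → ∞.
Asymptotic: θ ~ c₁ sin(πx/1.77) e^{-λ₁t} with decay rate λ₁ ≈ 1.805.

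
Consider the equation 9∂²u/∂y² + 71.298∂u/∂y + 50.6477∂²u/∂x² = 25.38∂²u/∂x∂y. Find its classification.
Rewriting in standard form: 50.6477∂²u/∂x² - 25.38∂²u/∂x∂y + 9∂²u/∂y² + 71.298∂u/∂y = 0. Elliptic. (A = 50.6477, B = -25.38, C = 9 gives B² - 4AC = -1179.1728.)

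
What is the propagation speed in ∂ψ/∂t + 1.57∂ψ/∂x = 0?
Speed = 1.57. Information travels along x - 1.57t = const (rightward).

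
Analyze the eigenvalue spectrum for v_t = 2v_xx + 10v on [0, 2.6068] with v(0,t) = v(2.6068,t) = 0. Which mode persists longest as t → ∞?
Eigenvalues: λₙ = 2n²π²/2.6068² - 10.
First three modes:
  n=1: λ₁ = 2π²/2.6068² - 10 ≈ -7.095
  n=2: λ₂ = 8π²/2.6068² - 10 ≈ 1.619
  n=3: λ₃ = 18π²/2.6068² - 10 ≈ 16.143
Since 2π²/2.6068² ≈ 2.905 < 10, λ₁ < 0.
The n=1 mode grows fastest (−λₙ is largest for n=1) → dominates.
Asymptotic: v ~ c₁ sin(πx/2.6068) e^{7.095t} (exponential growth at rate −λ₁ ≈ 7.095).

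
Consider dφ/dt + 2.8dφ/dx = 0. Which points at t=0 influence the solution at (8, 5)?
A single point: x = -6. The characteristic through (8, 5) is x - 2.8t = const, so x = 8 - 2.8·5 = -6.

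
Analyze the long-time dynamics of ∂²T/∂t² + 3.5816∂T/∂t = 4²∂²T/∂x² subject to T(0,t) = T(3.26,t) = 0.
Long-time behavior: T → 0. Damping (γ=3.5816) dissipates energy; oscillations decay exponentially.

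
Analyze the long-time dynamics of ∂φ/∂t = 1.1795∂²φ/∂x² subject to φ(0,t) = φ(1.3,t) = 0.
Long-time behavior: φ → 0. Heat diffuses out through both boundaries.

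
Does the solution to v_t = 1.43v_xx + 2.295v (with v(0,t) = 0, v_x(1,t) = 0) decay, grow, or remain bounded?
v → 0. Diffusion dominates reaction (r=2.295 < κπ²/(4L²)≈3.53); solution decays.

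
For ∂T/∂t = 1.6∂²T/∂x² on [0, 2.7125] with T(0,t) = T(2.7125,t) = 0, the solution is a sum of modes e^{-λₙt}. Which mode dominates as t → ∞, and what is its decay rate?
Eigenvalues: λₙ = 1.6n²π²/2.7125².
First three modes:
  n=1: λ₁ = 1.6π²/2.7125² ≈ 2.146
  n=2: λ₂ = 6.4π²/2.7125² ≈ 8.585 (4× faster decay)
  n=3: λ₃ = 14.4π²/2.7125² ≈ 19.316 (9× faster decay)
As t → ∞, higher modes decay exponentially faster. The n=1 mode dominates: T ~ c₁ sin(πx/2.7125) e^{-λ₁t}.
Decay rate: λ₁ = 1.6π²/2.7125² ≈ 2.146.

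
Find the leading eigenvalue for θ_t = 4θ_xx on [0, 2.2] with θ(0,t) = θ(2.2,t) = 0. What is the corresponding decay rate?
Eigenvalues: λₙ = 4n²π²/2.2².
First three modes:
  n=1: λ₁ = 4π²/2.2² ≈ 8.157
  n=2: λ₂ = 16π²/2.2² ≈ 32.627 (4× faster decay)
  n=3: λ₃ = 36π²/2.2² ≈ 73.41 (9× faster decay)
As t → ∞, higher modes decay exponentially faster. The n=1 mode dominates: θ ~ c₁ sin(πx/2.2) e^{-λ₁t}.
Decay rate: λ₁ = 4π²/2.2² ≈ 8.157.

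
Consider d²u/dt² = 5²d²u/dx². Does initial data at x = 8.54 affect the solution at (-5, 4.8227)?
Yes. The domain of dependence is [-29.1135, 19.1135], and 8.54 ∈ [-29.1135, 19.1135].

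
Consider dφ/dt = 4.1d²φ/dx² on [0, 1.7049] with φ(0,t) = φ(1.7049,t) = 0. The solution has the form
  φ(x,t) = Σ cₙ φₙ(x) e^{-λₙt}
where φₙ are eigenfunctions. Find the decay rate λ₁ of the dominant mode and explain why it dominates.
Eigenvalues: λₙ = 4.1n²π²/1.7049².
First three modes:
  n=1: λ₁ = 4.1π²/1.7049² ≈ 13.921
  n=2: λ₂ = 16.4π²/1.7049² ≈ 55.686 (4× faster decay)
  n=3: λ₃ = 36.9π²/1.7049² ≈ 125.293 (9× faster decay)
As t → ∞, higher modes decay exponentially faster. The n=1 mode dominates: φ ~ c₁ sin(πx/1.7049) e^{-λ₁t}.
Decay rate: λ₁ = 4.1π²/1.7049² ≈ 13.921.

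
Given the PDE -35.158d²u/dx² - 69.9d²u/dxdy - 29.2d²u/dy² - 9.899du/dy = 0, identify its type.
The second-order coefficients are A = -35.158, B = -69.9, C = -29.2. Since B² - 4AC = 779.5556 > 0, this is a hyperbolic PDE.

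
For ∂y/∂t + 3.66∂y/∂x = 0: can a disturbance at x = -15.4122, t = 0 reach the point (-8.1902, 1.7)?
No. Only data at x = -14.4122 affects (-8.1902, 1.7). Advection has one-way propagation along characteristics.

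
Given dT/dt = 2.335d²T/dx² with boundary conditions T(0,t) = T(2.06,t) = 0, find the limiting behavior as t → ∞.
T → 0. Heat diffuses out through both boundaries.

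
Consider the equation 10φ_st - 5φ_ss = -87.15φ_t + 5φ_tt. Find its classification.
Rewriting in standard form: -5φ_ss + 10φ_st - 5φ_tt + 87.15φ_t = 0. Parabolic. (A = -5, B = 10, C = -5 gives B² - 4AC = 0.)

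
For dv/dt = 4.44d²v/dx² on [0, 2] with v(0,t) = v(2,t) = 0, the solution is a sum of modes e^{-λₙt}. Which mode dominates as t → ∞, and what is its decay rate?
Eigenvalues: λₙ = 4.44n²π²/2².
First three modes:
  n=1: λ₁ = 4.44π²/2² ≈ 10.955
  n=2: λ₂ = 17.76π²/2² ≈ 43.821 (4× faster decay)
  n=3: λ₃ = 39.96π²/2² ≈ 98.597 (9× faster decay)
As t → ∞, higher modes decay exponentially faster. The n=1 mode dominates: v ~ c₁ sin(πx/2) e^{-λ₁t}.
Decay rate: λ₁ = 4.44π²/2² ≈ 10.955.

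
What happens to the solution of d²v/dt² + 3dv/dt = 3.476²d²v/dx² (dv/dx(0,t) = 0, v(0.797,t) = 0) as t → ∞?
v → 0. Damping (γ=3) dissipates energy; oscillations decay exponentially.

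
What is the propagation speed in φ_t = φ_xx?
Infinite. The heat equation is parabolic, not hyperbolic, so disturbances propagate instantly.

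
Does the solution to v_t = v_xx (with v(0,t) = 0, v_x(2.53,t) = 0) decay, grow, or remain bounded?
v → 0. Heat escapes through the Dirichlet boundary.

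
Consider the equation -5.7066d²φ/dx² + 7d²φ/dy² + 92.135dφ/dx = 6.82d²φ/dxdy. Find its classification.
Rewriting in standard form: -5.7066d²φ/dx² - 6.82d²φ/dxdy + 7d²φ/dy² + 92.135dφ/dx = 0. Hyperbolic. (A = -5.7066, B = -6.82, C = 7 gives B² - 4AC = 206.2972.)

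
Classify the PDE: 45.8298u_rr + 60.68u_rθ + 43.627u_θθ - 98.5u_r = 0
A = 45.8298, B = 60.68, C = 43.627. Discriminant B² - 4AC = -4315.6043384. Since -4315.6043384 < 0, elliptic.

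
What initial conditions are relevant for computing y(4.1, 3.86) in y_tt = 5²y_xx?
Domain of dependence: [-15.2, 23.4]. Signals travel at speed 5, so data within |x - 4.1| ≤ 5·3.86 = 19.3 can reach the point.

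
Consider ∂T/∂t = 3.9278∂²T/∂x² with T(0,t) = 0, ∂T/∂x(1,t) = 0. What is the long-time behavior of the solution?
As t → ∞, T → 0. Heat escapes through the Dirichlet boundary.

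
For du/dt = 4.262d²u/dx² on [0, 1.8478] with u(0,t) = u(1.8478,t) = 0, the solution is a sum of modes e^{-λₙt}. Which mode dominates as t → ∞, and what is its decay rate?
Eigenvalues: λₙ = 4.262n²π²/1.8478².
First three modes:
  n=1: λ₁ = 4.262π²/1.8478² ≈ 12.32
  n=2: λ₂ = 17.048π²/1.8478² ≈ 49.279 (4× faster decay)
  n=3: λ₃ = 38.358π²/1.8478² ≈ 110.878 (9× faster decay)
As t → ∞, higher modes decay exponentially faster. The n=1 mode dominates: u ~ c₁ sin(πx/1.8478) e^{-λ₁t}.
Decay rate: λ₁ = 4.262π²/1.8478² ≈ 12.32.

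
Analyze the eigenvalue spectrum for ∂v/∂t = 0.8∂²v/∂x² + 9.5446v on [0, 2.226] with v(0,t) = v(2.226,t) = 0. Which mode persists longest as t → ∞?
Eigenvalues: λₙ = 0.8n²π²/2.226² - 9.5446.
First three modes:
  n=1: λ₁ = 0.8π²/2.226² - 9.5446 ≈ -7.951
  n=2: λ₂ = 3.2π²/2.226² - 9.5446 ≈ -3.171
  n=3: λ₃ = 7.2π²/2.226² - 9.5446 ≈ 4.796
Since 0.8π²/2.226² ≈ 1.593 < 9.5446, λ₁ < 0.
The n=1 mode grows fastest (−λₙ is largest for n=1) → dominates.
Asymptotic: v ~ c₁ sin(πx/2.226) e^{7.951t} (exponential growth at rate −λ₁ ≈ 7.951).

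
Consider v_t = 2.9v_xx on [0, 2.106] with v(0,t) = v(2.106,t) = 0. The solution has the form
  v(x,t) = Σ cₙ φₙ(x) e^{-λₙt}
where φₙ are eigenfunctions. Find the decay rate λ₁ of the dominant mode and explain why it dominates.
Eigenvalues: λₙ = 2.9n²π²/2.106².
First three modes:
  n=1: λ₁ = 2.9π²/2.106² ≈ 6.453
  n=2: λ₂ = 11.6π²/2.106² ≈ 25.813 (4× faster decay)
  n=3: λ₃ = 26.1π²/2.106² ≈ 58.08 (9× faster decay)
As t → ∞, higher modes decay exponentially faster. The n=1 mode dominates: v ~ c₁ sin(πx/2.106) e^{-λ₁t}.
Decay rate: λ₁ = 2.9π²/2.106² ≈ 6.453.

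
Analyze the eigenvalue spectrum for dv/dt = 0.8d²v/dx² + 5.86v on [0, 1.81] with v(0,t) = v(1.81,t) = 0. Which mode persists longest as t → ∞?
Eigenvalues: λₙ = 0.8n²π²/1.81² - 5.86.
First three modes:
  n=1: λ₁ = 0.8π²/1.81² - 5.86 ≈ -3.45
  n=2: λ₂ = 3.2π²/1.81² - 5.86 ≈ 3.78
  n=3: λ₃ = 7.2π²/1.81² - 5.86 ≈ 15.831
Since 0.8π²/1.81² ≈ 2.41 < 5.86, λ₁ < 0.
The n=1 mode grows fastest (−λₙ is largest for n=1) → dominates.
Asymptotic: v ~ c₁ sin(πx/1.81) e^{3.45t} (exponential growth at rate −λ₁ ≈ 3.45).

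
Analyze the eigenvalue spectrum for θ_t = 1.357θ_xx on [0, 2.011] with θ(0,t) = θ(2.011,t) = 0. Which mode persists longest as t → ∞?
Eigenvalues: λₙ = 1.357n²π²/2.011².
First three modes:
  n=1: λ₁ = 1.357π²/2.011² ≈ 3.312
  n=2: λ₂ = 5.428π²/2.011² ≈ 13.247 (4× faster decay)
  n=3: λ₃ = 12.213π²/2.011² ≈ 29.806 (9× faster decay)
As t → ∞, higher modes decay exponentially faster. The n=1 mode dominates: θ ~ c₁ sin(πx/2.011) e^{-λ₁t}.
Decay rate: λ₁ = 1.357π²/2.011² ≈ 3.312.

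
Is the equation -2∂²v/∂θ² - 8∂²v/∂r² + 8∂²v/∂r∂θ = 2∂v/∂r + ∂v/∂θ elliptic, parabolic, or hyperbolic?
Rewriting in standard form: -8∂²v/∂r² + 8∂²v/∂r∂θ - 2∂²v/∂θ² - 2∂v/∂r - ∂v/∂θ = 0. Computing B² - 4AC with A = -8, B = 8, C = -2: discriminant = 0 (zero). Answer: parabolic.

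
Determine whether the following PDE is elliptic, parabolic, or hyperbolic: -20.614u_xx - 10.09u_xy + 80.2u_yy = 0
Coefficients: A = -20.614, B = -10.09, C = 80.2. B² - 4AC = 6714.7793, which is positive, so the equation is hyperbolic.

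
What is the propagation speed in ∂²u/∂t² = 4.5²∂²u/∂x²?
Speed = 4.5. Information travels along characteristics x = x₀ ± 4.5t.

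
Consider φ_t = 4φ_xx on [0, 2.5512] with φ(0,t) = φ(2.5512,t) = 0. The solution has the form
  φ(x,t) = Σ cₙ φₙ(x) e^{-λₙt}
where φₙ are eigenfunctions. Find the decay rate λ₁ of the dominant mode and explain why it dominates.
Eigenvalues: λₙ = 4n²π²/2.5512².
First three modes:
  n=1: λ₁ = 4π²/2.5512² ≈ 6.066
  n=2: λ₂ = 16π²/2.5512² ≈ 24.262 (4× faster decay)
  n=3: λ₃ = 36π²/2.5512² ≈ 54.59 (9× faster decay)
As t → ∞, higher modes decay exponentially faster. The n=1 mode dominates: φ ~ c₁ sin(πx/2.5512) e^{-λ₁t}.
Decay rate: λ₁ = 4π²/2.5512² ≈ 6.066.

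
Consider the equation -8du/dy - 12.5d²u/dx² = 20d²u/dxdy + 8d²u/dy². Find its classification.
Rewriting in standard form: -12.5d²u/dx² - 20d²u/dxdy - 8d²u/dy² - 8du/dy = 0. Parabolic. (A = -12.5, B = -20, C = -8 gives B² - 4AC = 0.)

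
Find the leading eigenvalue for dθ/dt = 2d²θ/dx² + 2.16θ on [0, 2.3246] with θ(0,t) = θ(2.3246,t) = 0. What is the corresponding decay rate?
Eigenvalues: λₙ = 2n²π²/2.3246² - 2.16.
First three modes:
  n=1: λ₁ = 2π²/2.3246² - 2.16 ≈ 1.493
  n=2: λ₂ = 8π²/2.3246² - 2.16 ≈ 12.451
  n=3: λ₃ = 18π²/2.3246² - 2.16 ≈ 30.716
Since 2π²/2.3246² ≈ 3.653 > 2.16, all λₙ > 0.
The n=1 mode decays slowest → dominates as t → ∞.
Asymptotic: θ ~ c₁ sin(πx/2.3246) e^{-λ₁t} with decay rate λ₁ ≈ 1.493.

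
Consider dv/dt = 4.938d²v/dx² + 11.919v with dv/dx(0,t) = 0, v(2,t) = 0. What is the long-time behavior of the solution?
As t → ∞, v grows unboundedly. Reaction dominates diffusion (r=11.919 > κπ²/(4L²)≈3.05); solution grows exponentially.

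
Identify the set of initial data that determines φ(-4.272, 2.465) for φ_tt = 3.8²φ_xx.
Domain of dependence: [-13.639, 5.095]. Signals travel at speed 3.8, so data within |x - -4.272| ≤ 3.8·2.465 = 9.367 can reach the point.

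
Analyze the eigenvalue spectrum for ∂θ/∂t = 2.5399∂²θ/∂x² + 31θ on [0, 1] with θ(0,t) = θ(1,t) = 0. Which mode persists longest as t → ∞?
Eigenvalues: λₙ = 2.5399n²π²/1² - 31.
First three modes:
  n=1: λ₁ = 2.5399π² - 31 ≈ -5.932
  n=2: λ₂ = 10.1596π² - 31 ≈ 69.271
  n=3: λ₃ = 22.8591π² - 31 ≈ 194.61
Since 2.5399π² ≈ 25.068 < 31, λ₁ < 0.
The n=1 mode grows fastest (−λₙ is largest for n=1) → dominates.
Asymptotic: θ ~ c₁ sin(πx/1) e^{5.932t} (exponential growth at rate −λ₁ ≈ 5.932).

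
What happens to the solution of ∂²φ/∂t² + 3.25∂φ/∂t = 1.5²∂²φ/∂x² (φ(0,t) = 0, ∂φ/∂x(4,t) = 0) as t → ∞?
φ → 0. Damping (γ=3.25) dissipates energy; oscillations decay exponentially.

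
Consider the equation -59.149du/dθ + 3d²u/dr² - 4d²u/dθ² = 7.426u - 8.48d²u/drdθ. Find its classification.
Rewriting in standard form: 3d²u/dr² + 8.48d²u/drdθ - 4d²u/dθ² - 59.149du/dθ - 7.426u = 0. Hyperbolic. (A = 3, B = 8.48, C = -4 gives B² - 4AC = 119.9104.)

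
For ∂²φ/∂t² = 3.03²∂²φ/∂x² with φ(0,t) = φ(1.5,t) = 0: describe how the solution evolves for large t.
φ oscillates (no decay). Energy is conserved; the solution oscillates indefinitely as standing waves.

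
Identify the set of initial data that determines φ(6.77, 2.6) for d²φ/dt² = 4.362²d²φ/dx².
Domain of dependence: [-4.5712, 18.1112]. Signals travel at speed 4.362, so data within |x - 6.77| ≤ 4.362·2.6 = 11.3412 can reach the point.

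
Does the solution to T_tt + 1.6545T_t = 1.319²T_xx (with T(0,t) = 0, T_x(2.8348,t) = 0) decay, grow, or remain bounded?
T → 0. Damping (γ=1.6545) dissipates energy; oscillations decay exponentially.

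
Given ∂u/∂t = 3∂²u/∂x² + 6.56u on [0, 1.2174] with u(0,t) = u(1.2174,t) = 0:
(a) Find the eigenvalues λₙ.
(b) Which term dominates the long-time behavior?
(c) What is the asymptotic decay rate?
Eigenvalues: λₙ = 3n²π²/1.2174² - 6.56.
First three modes:
  n=1: λ₁ = 3π²/1.2174² - 6.56 ≈ 13.418
  n=2: λ₂ = 12π²/1.2174² - 6.56 ≈ 73.352
  n=3: λ₃ = 27π²/1.2174² - 6.56 ≈ 173.243
Since 3π²/1.2174² ≈ 19.978 > 6.56, all λₙ > 0.
The n=1 mode decays slowest → dominates as t → ∞.
Asymptotic: u ~ c₁ sin(πx/1.2174) e^{-λ₁t} with decay rate λ₁ ≈ 13.418.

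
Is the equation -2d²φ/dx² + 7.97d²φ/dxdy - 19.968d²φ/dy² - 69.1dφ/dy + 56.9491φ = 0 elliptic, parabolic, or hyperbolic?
Computing B² - 4AC with A = -2, B = 7.97, C = -19.968: discriminant = -96.2231 (negative). Answer: elliptic.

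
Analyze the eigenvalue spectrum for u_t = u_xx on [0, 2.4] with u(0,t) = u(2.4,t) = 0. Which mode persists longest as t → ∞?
Eigenvalues: λₙ = n²π²/2.4².
First three modes:
  n=1: λ₁ = π²/2.4² ≈ 1.713
  n=2: λ₂ = 4π²/2.4² ≈ 6.854 (4× faster decay)
  n=3: λ₃ = 9π²/2.4² ≈ 15.421 (9× faster decay)
As t → ∞, higher modes decay exponentially faster. The n=1 mode dominates: u ~ c₁ sin(πx/2.4) e^{-λ₁t}.
Decay rate: λ₁ = π²/2.4² ≈ 1.713.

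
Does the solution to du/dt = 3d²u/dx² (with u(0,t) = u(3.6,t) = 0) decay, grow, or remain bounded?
u → 0. Heat diffuses out through both boundaries.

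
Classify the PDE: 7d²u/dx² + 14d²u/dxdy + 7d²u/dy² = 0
A = 7, B = 14, C = 7. Discriminant B² - 4AC = 0. Since 0 = 0, parabolic.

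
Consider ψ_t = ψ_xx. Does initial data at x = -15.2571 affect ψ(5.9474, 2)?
Yes, for any finite x. The heat equation has infinite propagation speed, so all initial data affects all points at any t > 0.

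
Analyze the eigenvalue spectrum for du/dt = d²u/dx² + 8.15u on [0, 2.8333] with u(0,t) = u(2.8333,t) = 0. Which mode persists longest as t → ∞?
Eigenvalues: λₙ = n²π²/2.8333² - 8.15.
First three modes:
  n=1: λ₁ = π²/2.8333² - 8.15 ≈ -6.921
  n=2: λ₂ = 4π²/2.8333² - 8.15 ≈ -3.232
  n=3: λ₃ = 9π²/2.8333² - 8.15 ≈ 2.915
Since π²/2.8333² ≈ 1.229 < 8.15, λ₁ < 0.
The n=1 mode grows fastest (−λₙ is largest for n=1) → dominates.
Asymptotic: u ~ c₁ sin(πx/2.8333) e^{6.921t} (exponential growth at rate −λ₁ ≈ 6.921).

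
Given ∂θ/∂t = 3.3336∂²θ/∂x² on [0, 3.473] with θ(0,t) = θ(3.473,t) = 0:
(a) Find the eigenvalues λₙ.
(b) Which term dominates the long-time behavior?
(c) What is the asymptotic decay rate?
Eigenvalues: λₙ = 3.3336n²π²/3.473².
First three modes:
  n=1: λ₁ = 3.3336π²/3.473² ≈ 2.728
  n=2: λ₂ = 13.3344π²/3.473² ≈ 10.911 (4× faster decay)
  n=3: λ₃ = 30.0024π²/3.473² ≈ 24.55 (9× faster decay)
As t → ∞, higher modes decay exponentially faster. The n=1 mode dominates: θ ~ c₁ sin(πx/3.473) e^{-λ₁t}.
Decay rate: λ₁ = 3.3336π²/3.473² ≈ 2.728.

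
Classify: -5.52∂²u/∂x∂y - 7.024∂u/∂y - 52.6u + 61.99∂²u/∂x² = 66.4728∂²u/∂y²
Rewriting in standard form: 61.99∂²u/∂x² - 5.52∂²u/∂x∂y - 66.4728∂²u/∂y² - 7.024∂u/∂y - 52.6u = 0. Hyperbolic (discriminant = 16513.065888).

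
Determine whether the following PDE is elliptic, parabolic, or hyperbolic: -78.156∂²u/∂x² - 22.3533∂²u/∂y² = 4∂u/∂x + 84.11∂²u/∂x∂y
Rewriting in standard form: -78.156∂²u/∂x² - 84.11∂²u/∂x∂y - 22.3533∂²u/∂y² - 4∂u/∂x = 0. Coefficients: A = -78.156, B = -84.11, C = -22.3533. B² - 4AC = 86.3140408, which is positive, so the equation is hyperbolic.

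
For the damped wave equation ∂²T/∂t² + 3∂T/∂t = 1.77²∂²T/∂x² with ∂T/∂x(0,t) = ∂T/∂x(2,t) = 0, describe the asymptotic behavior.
T → constant (steady state). Damping (γ=3) dissipates the nonconstant modes; with Neumann BCs the spatial average obeys M''+γM'=0 and tends to a finite limit.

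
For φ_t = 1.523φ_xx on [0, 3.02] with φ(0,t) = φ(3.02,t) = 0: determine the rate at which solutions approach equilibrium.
Eigenvalues: λₙ = 1.523n²π²/3.02².
First three modes:
  n=1: λ₁ = 1.523π²/3.02² ≈ 1.648
  n=2: λ₂ = 6.092π²/3.02² ≈ 6.592 (4× faster decay)
  n=3: λ₃ = 13.707π²/3.02² ≈ 14.833 (9× faster decay)
As t → ∞, higher modes decay exponentially faster. The n=1 mode dominates: φ ~ c₁ sin(πx/3.02) e^{-λ₁t}.
Decay rate: λ₁ = 1.523π²/3.02² ≈ 1.648.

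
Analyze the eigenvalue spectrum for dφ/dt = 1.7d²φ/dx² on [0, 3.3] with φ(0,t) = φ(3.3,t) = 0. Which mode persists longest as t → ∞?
Eigenvalues: λₙ = 1.7n²π²/3.3².
First three modes:
  n=1: λ₁ = 1.7π²/3.3² ≈ 1.541
  n=2: λ₂ = 6.8π²/3.3² ≈ 6.163 (4× faster decay)
  n=3: λ₃ = 15.3π²/3.3² ≈ 13.866 (9× faster decay)
As t → ∞, higher modes decay exponentially faster. The n=1 mode dominates: φ ~ c₁ sin(πx/3.3) e^{-λ₁t}.
Decay rate: λ₁ = 1.7π²/3.3² ≈ 1.541.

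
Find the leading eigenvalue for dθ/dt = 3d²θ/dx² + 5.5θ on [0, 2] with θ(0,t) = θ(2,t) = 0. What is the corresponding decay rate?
Eigenvalues: λₙ = 3n²π²/2² - 5.5.
First three modes:
  n=1: λ₁ = 3π²/2² - 5.5 ≈ 1.902
  n=2: λ₂ = 12π²/2² - 5.5 ≈ 24.109
  n=3: λ₃ = 27π²/2² - 5.5 ≈ 61.12
Since 3π²/2² ≈ 7.402 > 5.5, all λₙ > 0.
The n=1 mode decays slowest → dominates as t → ∞.
Asymptotic: θ ~ c₁ sin(πx/2) e^{-λ₁t} with decay rate λ₁ ≈ 1.902.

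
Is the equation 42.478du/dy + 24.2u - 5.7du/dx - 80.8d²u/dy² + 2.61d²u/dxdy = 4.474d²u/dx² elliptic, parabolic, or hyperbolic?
Rewriting in standard form: -4.474d²u/dx² + 2.61d²u/dxdy - 80.8d²u/dy² - 5.7du/dx + 42.478du/dy + 24.2u = 0. Computing B² - 4AC with A = -4.474, B = 2.61, C = -80.8: discriminant = -1439.1847 (negative). Answer: elliptic.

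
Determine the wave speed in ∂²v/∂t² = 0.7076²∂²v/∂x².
Speed = 0.7076. Information travels along characteristics x = x₀ ± 0.7076t.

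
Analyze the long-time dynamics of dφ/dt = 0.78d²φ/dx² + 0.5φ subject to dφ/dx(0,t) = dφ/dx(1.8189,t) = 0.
Long-time behavior: φ grows unboundedly. With Neumann BCs the constant mode has diffusion eigenvalue 0, so any r > 0 makes it grow like e^(0.5t); solution grows exponentially.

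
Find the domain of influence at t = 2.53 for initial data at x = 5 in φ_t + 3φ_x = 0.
At x = 12.59. The characteristic carries data from (5, 0) to (12.59, 2.53).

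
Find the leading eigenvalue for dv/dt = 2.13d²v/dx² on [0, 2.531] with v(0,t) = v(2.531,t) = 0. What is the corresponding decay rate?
Eigenvalues: λₙ = 2.13n²π²/2.531².
First three modes:
  n=1: λ₁ = 2.13π²/2.531² ≈ 3.282
  n=2: λ₂ = 8.52π²/2.531² ≈ 13.127 (4× faster decay)
  n=3: λ₃ = 19.17π²/2.531² ≈ 29.535 (9× faster decay)
As t → ∞, higher modes decay exponentially faster. The n=1 mode dominates: v ~ c₁ sin(πx/2.531) e^{-λ₁t}.
Decay rate: λ₁ = 2.13π²/2.531² ≈ 3.282.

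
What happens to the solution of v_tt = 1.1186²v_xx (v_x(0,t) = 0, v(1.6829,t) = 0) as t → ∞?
v oscillates (no decay). Energy is conserved; the solution oscillates indefinitely as standing waves.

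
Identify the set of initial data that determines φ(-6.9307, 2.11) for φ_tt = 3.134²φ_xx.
Domain of dependence: [-13.54344, -0.31796]. Signals travel at speed 3.134, so data within |x - -6.9307| ≤ 3.134·2.11 = 6.61274 can reach the point.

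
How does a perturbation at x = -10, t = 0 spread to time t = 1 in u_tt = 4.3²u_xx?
Domain of influence: [-14.3, -5.7]. Data at x = -10 spreads outward at speed 4.3.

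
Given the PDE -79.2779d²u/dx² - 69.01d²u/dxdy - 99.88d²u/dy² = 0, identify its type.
The second-order coefficients are A = -79.2779, B = -69.01, C = -99.88. Since B² - 4AC = -26910.726508 < 0, this is an elliptic PDE.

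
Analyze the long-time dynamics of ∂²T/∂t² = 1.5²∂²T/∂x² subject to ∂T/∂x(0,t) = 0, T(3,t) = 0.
Long-time behavior: T oscillates (no decay). Energy is conserved; the solution oscillates indefinitely as standing waves.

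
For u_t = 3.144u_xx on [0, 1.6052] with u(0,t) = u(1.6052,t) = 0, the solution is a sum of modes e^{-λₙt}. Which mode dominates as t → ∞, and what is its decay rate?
Eigenvalues: λₙ = 3.144n²π²/1.6052².
First three modes:
  n=1: λ₁ = 3.144π²/1.6052² ≈ 12.043
  n=2: λ₂ = 12.576π²/1.6052² ≈ 48.171 (4× faster decay)
  n=3: λ₃ = 28.296π²/1.6052² ≈ 108.384 (9× faster decay)
As t → ∞, higher modes decay exponentially faster. The n=1 mode dominates: u ~ c₁ sin(πx/1.6052) e^{-λ₁t}.
Decay rate: λ₁ = 3.144π²/1.6052² ≈ 12.043.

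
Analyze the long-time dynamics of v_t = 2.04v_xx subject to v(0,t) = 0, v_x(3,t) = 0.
Long-time behavior: v → 0. Heat escapes through the Dirichlet boundary.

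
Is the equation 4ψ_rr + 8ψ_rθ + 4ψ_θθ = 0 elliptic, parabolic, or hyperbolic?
Computing B² - 4AC with A = 4, B = 8, C = 4: discriminant = 0 (zero). Answer: parabolic.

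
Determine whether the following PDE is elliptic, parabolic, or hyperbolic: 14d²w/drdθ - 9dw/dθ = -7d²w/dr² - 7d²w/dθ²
Rewriting in standard form: 7d²w/dr² + 14d²w/drdθ + 7d²w/dθ² - 9dw/dθ = 0. Coefficients: A = 7, B = 14, C = 7. B² - 4AC = 0, which is zero, so the equation is parabolic.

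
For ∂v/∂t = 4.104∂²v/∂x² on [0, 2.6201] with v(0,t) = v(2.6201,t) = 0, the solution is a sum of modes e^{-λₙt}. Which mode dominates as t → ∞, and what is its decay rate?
Eigenvalues: λₙ = 4.104n²π²/2.6201².
First three modes:
  n=1: λ₁ = 4.104π²/2.6201² ≈ 5.9
  n=2: λ₂ = 16.416π²/2.6201² ≈ 23.601 (4× faster decay)
  n=3: λ₃ = 36.936π²/2.6201² ≈ 53.102 (9× faster decay)
As t → ∞, higher modes decay exponentially faster. The n=1 mode dominates: v ~ c₁ sin(πx/2.6201) e^{-λ₁t}.
Decay rate: λ₁ = 4.104π²/2.6201² ≈ 5.9.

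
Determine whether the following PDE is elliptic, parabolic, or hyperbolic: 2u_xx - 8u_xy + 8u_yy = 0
Coefficients: A = 2, B = -8, C = 8. B² - 4AC = 0, which is zero, so the equation is parabolic.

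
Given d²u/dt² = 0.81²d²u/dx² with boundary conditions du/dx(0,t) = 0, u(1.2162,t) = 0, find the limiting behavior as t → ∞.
u oscillates (no decay). Energy is conserved; the solution oscillates indefinitely as standing waves.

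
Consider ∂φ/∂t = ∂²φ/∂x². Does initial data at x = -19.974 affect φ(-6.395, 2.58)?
Yes, for any finite x. The heat equation has infinite propagation speed, so all initial data affects all points at any t > 0.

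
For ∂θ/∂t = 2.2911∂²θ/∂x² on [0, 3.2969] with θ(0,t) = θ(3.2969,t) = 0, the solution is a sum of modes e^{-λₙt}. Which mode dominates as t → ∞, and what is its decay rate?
Eigenvalues: λₙ = 2.2911n²π²/3.2969².
First three modes:
  n=1: λ₁ = 2.2911π²/3.2969² ≈ 2.08
  n=2: λ₂ = 9.1644π²/3.2969² ≈ 8.321 (4× faster decay)
  n=3: λ₃ = 20.6199π²/3.2969² ≈ 18.723 (9× faster decay)
As t → ∞, higher modes decay exponentially faster. The n=1 mode dominates: θ ~ c₁ sin(πx/3.2969) e^{-λ₁t}.
Decay rate: λ₁ = 2.2911π²/3.2969² ≈ 2.08.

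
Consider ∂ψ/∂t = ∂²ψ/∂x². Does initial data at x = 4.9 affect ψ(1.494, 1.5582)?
Yes, for any finite x. The heat equation has infinite propagation speed, so all initial data affects all points at any t > 0.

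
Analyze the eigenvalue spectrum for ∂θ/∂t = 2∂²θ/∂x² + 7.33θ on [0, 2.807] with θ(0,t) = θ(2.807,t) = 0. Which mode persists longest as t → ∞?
Eigenvalues: λₙ = 2n²π²/2.807² - 7.33.
First three modes:
  n=1: λ₁ = 2π²/2.807² - 7.33 ≈ -4.825
  n=2: λ₂ = 8π²/2.807² - 7.33 ≈ 2.691
  n=3: λ₃ = 18π²/2.807² - 7.33 ≈ 15.217
Since 2π²/2.807² ≈ 2.505 < 7.33, λ₁ < 0.
The n=1 mode grows fastest (−λₙ is largest for n=1) → dominates.
Asymptotic: θ ~ c₁ sin(πx/2.807) e^{4.825t} (exponential growth at rate −λ₁ ≈ 4.825).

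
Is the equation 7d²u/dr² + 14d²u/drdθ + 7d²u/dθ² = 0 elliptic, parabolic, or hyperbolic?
Computing B² - 4AC with A = 7, B = 14, C = 7: discriminant = 0 (zero). Answer: parabolic.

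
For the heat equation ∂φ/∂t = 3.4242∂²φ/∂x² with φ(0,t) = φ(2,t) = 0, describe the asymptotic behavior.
φ → 0. Heat diffuses out through both boundaries.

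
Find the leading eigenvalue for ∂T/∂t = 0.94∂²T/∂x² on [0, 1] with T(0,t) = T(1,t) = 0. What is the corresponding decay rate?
Eigenvalues: λₙ = 0.94n²π².
First three modes:
  n=1: λ₁ = 0.94π² ≈ 9.277
  n=2: λ₂ = 3.76π² ≈ 37.11 (4× faster decay)
  n=3: λ₃ = 8.46π² ≈ 83.497 (9× faster decay)
As t → ∞, higher modes decay exponentially faster. The n=1 mode dominates: T ~ c₁ sin(πx) e^{-λ₁t}.
Decay rate: λ₁ = 0.94π² ≈ 9.277.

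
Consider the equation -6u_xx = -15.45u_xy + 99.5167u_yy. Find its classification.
Rewriting in standard form: -6u_xx + 15.45u_xy - 99.5167u_yy = 0. Elliptic. (A = -6, B = 15.45, C = -99.5167 gives B² - 4AC = -2149.6983.)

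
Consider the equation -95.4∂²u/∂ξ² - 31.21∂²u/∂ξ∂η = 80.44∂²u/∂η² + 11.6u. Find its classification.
Rewriting in standard form: -95.4∂²u/∂ξ² - 31.21∂²u/∂ξ∂η - 80.44∂²u/∂η² - 11.6u = 0. Elliptic. (A = -95.4, B = -31.21, C = -80.44 gives B² - 4AC = -29721.8399.)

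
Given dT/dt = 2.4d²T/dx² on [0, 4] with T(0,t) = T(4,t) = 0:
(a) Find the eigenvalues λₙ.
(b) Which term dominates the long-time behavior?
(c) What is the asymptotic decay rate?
Eigenvalues: λₙ = 2.4n²π²/4².
First three modes:
  n=1: λ₁ = 2.4π²/4² ≈ 1.48
  n=2: λ₂ = 9.6π²/4² ≈ 5.922 (4× faster decay)
  n=3: λ₃ = 21.6π²/4² ≈ 13.324 (9× faster decay)
As t → ∞, higher modes decay exponentially faster. The n=1 mode dominates: T ~ c₁ sin(πx/4) e^{-λ₁t}.
Decay rate: λ₁ = 2.4π²/4² ≈ 1.48.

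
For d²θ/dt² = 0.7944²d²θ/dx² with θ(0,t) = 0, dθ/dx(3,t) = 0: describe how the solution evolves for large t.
θ oscillates (no decay). Energy is conserved; the solution oscillates indefinitely as standing waves.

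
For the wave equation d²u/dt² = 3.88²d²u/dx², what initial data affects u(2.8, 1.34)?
Domain of dependence: [-2.3992, 7.9992]. Signals travel at speed 3.88, so data within |x - 2.8| ≤ 3.88·1.34 = 5.1992 can reach the point.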